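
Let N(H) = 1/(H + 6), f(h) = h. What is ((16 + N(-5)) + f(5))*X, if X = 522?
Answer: 11484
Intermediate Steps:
N(H) = 1/(6 + H)
((16 + N(-5)) + f(5))*X = ((16 + 1/(6 - 5)) + 5)*522 = ((16 + 1/1) + 5)*522 = ((16 + 1) + 5)*522 = (17 + 5)*522 = 22*522 = 11484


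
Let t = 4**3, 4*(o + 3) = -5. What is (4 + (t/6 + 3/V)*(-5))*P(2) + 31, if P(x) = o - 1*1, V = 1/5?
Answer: 2735/4 ≈ 683.75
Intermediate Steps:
o = -17/4 (o = -3 + (1/4)*(-5) = -3 - 5/4 = -17/4 ≈ -4.2500)
V = 1/5 ≈ 0.20000
t = 64
P(x) = -21/4 (P(x) = -17/4 - 1*1 = -17/4 - 1 = -21/4)
(4 + (t/6 + 3/V)*(-5))*P(2) + 31 = (4 + (64/6 + 3/(1/5))*(-5))*(-21/4) + 31 = (4 + (64*(1/6) + 3*5)*(-5))*(-21/4) + 31 = (4 + (32/3 + 15)*(-5))*(-21/4) + 31 = (4 + (77/3)*(-5))*(-21/4) + 31 = (4 - 385/3)*(-21/4) + 31 = -373/3*(-21/4) + 31 = 2611/4 + 31 = 2735/4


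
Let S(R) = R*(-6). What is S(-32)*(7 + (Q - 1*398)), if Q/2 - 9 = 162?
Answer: -9408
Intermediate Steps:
Q = 342 (Q = 18 + 2*162 = 18 + 324 = 342)
S(R) = -6*R
S(-32)*(7 + (Q - 1*398)) = (-6*(-32))*(7 + (342 - 1*398)) = 192*(7 + (342 - 398)) = 192*(7 - 56) = 192*(-49) = -9408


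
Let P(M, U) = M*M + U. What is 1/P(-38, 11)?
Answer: 1/1455 ≈ 0.00068729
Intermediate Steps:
P(M, U) = U + M² (P(M, U) = M² + U = U + M²)
1/P(-38, 11) = 1/(11 + (-38)²) = 1/(11 + 1444) = 1/1455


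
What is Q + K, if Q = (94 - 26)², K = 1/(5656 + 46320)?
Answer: 240337025/51976 ≈ 4624.0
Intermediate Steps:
K = 1/51976 ≈ 1.9240e-5
Q = 4624 (Q = 68² = 4624)
Q + K = 4624 + 1/51976 = 240337025/51976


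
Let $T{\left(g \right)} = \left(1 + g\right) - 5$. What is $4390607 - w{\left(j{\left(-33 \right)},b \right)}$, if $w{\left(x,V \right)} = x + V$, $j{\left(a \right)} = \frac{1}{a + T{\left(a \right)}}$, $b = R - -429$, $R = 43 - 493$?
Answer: $\frac{307343961}{70} \approx 4.3906 \cdot 10^{6}$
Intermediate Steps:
$R = -450$ ($R = 43 - 493 = -450$)
$b = -21$ ($b = -450 - -429 = -450 + 429 = -21$)
$T{\left(g \right)} = -4 + g$
$j{\left(a \right)} = \frac{1}{-4 + 2 a}$ ($j{\left(a \right)} = \frac{1}{a + \left(-4 + a\right)} = \frac{1}{-4 + 2 a}$)
$w{\left(x,V \right)} = V + x$
$4390607 - w{\left(j{\left(-33 \right)},b \right)} = 4390607 - \left(-21 + \frac{1}{2 \left(-2 - 33\right)}\right) = 4390607 - \left(-21 + \frac{1}{2 \left(-35\right)}\right) = 4390607 - \left(-21 + \frac{1}{2} \left(- \frac{1}{35}\right)\right) = 4390607 - \left(-21 - \frac{1}{70}\right) = 4390607 - - \frac{1471}{70} = 4390607 + \frac{1471}{70} = \frac{307343961}{70}$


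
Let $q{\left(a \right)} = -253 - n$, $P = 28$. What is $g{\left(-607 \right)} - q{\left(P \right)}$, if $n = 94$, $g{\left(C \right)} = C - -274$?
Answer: $14$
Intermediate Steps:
$g{\left(C \right)} = 274 + C$ ($g{\left(C \right)} = C + 274 = 274 + C$)
$q{\left(a \right)} = -347$ ($q{\left(a \right)} = -253 - 94 = -347$)
$g{\left(-607 \right)} - q{\left(P \right)} = \left(274 - 607\right) - -347 = -333 + 347 = 14$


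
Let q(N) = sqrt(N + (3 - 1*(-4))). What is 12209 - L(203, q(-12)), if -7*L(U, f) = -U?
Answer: 12180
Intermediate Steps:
q(N) = sqrt(7 + N) (q(N) = sqrt(N + (3 + 4)) = sqrt(N + 7) = sqrt(7 + N))
L(U, f) = U/7 (L(U, f) = -(-1)*U/7 = U/7)
12209 - L(203, q(-12)) = 12209 - 203/7 = 12209 - 1*29 = 12209 - 29 = 12180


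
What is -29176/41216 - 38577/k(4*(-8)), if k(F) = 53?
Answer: -28420285/39008 ≈ -728.58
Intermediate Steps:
-29176/41216 - 38577/k(4*(-8)) = -29176/41216 - 38577/53 = -29176*1/41216 - 38577*1/53 = -521/736 - 38577/53 = -28420285/39008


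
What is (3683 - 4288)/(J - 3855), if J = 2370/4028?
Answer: 243694/1552557 ≈ 0.15696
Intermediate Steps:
J = 1185/2014 (J = 2370*(1/4028) = 1185/2014 ≈ 0.58838)
(3683 - 4288)/(J - 3855) = (3683 - 4288)/(1185/2014 - 3855) = -605/(-7762785/2014) = -605*(-2014/7762785) = 243694/1552557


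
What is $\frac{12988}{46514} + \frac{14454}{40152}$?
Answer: $\frac{99483961}{155635844} \approx 0.63921$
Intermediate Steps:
$\frac{12988}{46514} + \frac{14454}{40152} = 12988 \cdot \frac{1}{46514} + 14454 \cdot \frac{1}{40152} = \frac{6494}{23257} + \frac{2409}{6692} = \frac{99483961}{155635844}$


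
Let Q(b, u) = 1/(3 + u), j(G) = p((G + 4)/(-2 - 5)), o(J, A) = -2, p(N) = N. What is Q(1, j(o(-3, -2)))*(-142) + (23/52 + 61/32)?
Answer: -394941/7904 ≈ -49.967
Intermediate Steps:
j(G) = -4/7 - G/7 (j(G) = (G + 4)/(-2 - 5) = (4 + G)/(-7) = (4 + G)*(-1/7) = -4/7 - G/7)
Q(1, j(o(-3, -2)))*(-142) + (23/52 + 61/32) = -142/(3 + (-4/7 - 1/7*(-2))) + (23/52 + 61/32) = -142/(3 + (-4/7 + 2/7)) + (23*(1/52) + 61*(1/32)) = -142/(3 - 2/7) + (23/52 + 61/32) = -142/(19/7) + 977/416 = (7/19)*(-142) + 977/416 = -994/19 + 977/416 = -394941/7904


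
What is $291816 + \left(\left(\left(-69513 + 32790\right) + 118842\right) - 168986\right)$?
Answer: $204949$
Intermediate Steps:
$291816 + \left(\left(\left(-69513 + 32790\right) + 118842\right) - 168986\right) = 291816 + \left(\left(-36723 + 118842\right) - 168986\right) = 291816 + \left(82119 - 168986\right) = 291816 - 86867 = 204949$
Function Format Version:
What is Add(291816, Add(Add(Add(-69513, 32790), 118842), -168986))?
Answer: 204949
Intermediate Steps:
Add(291816, Add(Add(Add(-69513, 32790), 118842), -168986)) = Add(291816, Add(Add(-36723, 118842), -168986)) = Add(291816, Add(82119, -168986)) = Add(291816, -86867) = 204949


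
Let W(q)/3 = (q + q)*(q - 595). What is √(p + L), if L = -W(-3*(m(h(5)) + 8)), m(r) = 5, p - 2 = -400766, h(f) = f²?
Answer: 16*I*√2145 ≈ 741.03*I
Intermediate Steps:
p = -400764 (p = 2 - 400766 = -400764)
W(q) = 6*q*(-595 + q) (W(q) = 3*((q + q)*(q - 595)) = 3*((2*q)*(-595 + q)) = 3*(2*q*(-595 + q)) = 6*q*(-595 + q))
L = -148356 (L = -6*(-3*(5 + 8))*(-595 - 3*(5 + 8)) = -6*(-3*13)*(-595 - 3*13) = -6*(-39)*(-595 - 39) = -6*(-39)*(-634) = -1*148356 = -148356)
√(p + L) = √(-400764 - 148356) = √(-549120) = 16*I*√2145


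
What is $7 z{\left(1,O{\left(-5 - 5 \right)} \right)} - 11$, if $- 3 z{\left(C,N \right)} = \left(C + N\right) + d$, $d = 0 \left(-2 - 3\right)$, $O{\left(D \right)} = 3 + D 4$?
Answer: $73$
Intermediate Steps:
$O{\left(D \right)} = 3 + 4 D$
$d = 0$ ($d = 0 \left(-5\right) = 0$)
$z{\left(C,N \right)} = - \frac{C}{3} - \frac{N}{3}$ ($z{\left(C,N \right)} = - \frac{\left(C + N\right) + 0}{3} = - \frac{C + N}{3} = - \frac{C}{3} - \frac{N}{3}$)
$7 z{\left(1,O{\left(-5 - 5 \right)} \right)} - 11 = 7 \left(\left(- \frac{1}{3}\right) 1 - \frac{3 + 4 \left(-5 - 5\right)}{3}\right) - 11 = 7 \left(- \frac{1}{3} - \frac{3 + 4 \left(-5 - 5\right)}{3}\right) - 11 = 7 \left(- \frac{1}{3} - \frac{3 + 4 \left(-10\right)}{3}\right) - 11 = 7 \left(- \frac{1}{3} - \frac{3 - 40}{3}\right) - 11 = 7 \left(- \frac{1}{3} - - \frac{37}{3}\right) - 11 = 7 \left(- \frac{1}{3} + \frac{37}{3}\right) - 11 = 7 \cdot 12 - 11 = 84 - 11 = 73$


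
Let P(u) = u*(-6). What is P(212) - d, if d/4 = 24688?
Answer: -100024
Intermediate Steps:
d = 98752 (d = 4*24688 = 98752)
P(u) = -6*u
P(212) - d = -6*212 - 1*98752 = -1272 - 98752 = -100024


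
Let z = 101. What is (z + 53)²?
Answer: 23716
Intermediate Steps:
(z + 53)² = (101 + 53)² = 154² = 23716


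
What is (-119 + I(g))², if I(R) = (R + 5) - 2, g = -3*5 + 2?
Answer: 16641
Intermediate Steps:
g = -13 (g = -15 + 2 = -13)
I(R) = 3 + R (I(R) = (5 + R) - 2 = 3 + R)
(-119 + I(g))² = (-119 + (3 - 13))² = (-119 - 10)² = (-129)² = 16641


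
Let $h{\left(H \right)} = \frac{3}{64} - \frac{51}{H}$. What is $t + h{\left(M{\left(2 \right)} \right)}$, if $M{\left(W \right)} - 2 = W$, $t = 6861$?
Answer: $\frac{438291}{64} \approx 6848.3$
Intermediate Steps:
$M{\left(W \right)} = 2 + W$
$h{\left(H \right)} = \frac{3}{64} - \frac{51}{H}$ ($h{\left(H \right)} = 3 \cdot \frac{1}{64} - \frac{51}{H} = \frac{3}{64} - \frac{51}{H}$)
$t + h{\left(M{\left(2 \right)} \right)} = 6861 + \left(\frac{3}{64} - \frac{51}{2 + 2}\right) = 6861 + \left(\frac{3}{64} - \frac{51}{4}\right) = 6861 - \frac{813}{64} = \frac{438291}{64}$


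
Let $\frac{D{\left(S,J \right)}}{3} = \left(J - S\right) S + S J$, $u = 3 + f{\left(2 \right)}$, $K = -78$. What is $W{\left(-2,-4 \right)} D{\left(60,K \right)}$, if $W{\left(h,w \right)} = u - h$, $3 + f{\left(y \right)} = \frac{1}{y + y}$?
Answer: $-87480$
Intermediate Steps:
$f{\left(y \right)} = -3 + \frac{1}{2 y}$ ($f{\left(y \right)} = -3 + \frac{1}{y + y} = -3 + \frac{1}{2 y}$)
$u = \frac{1}{4}$ ($u = 3 - \left(3 - \frac{1}{2 \cdot 2}\right) = 3 + \left(-3 + \frac{1}{2} \cdot \frac{1}{2}\right) = 3 + \left(-3 + \frac{1}{4}\right) = 3 - \frac{11}{4} = \frac{1}{4} \approx 0.25$)
$D{\left(S,J \right)} = 3 J S + 3 S \left(J - S\right)$ ($D{\left(S,J \right)} = 3 \left(\left(J - S\right) S + S J\right) = 3 \left(S \left(J - S\right) + J S\right) = 3 \left(J S + S \left(J - S\right)\right) = 3 J S + 3 S \left(J - S\right)$)
$W{\left(h,w \right)} = \frac{1}{4} - h$
$W{\left(-2,-4 \right)} D{\left(60,K \right)} = \left(\frac{1}{4} - -2\right) 3 \cdot 60 \left(\left(-1\right) 60 + 2 \left(-78\right)\right) = \left(\frac{1}{4} + 2\right) 3 \cdot 60 \left(-60 - 156\right) = \frac{9 \cdot 3 \cdot 60 \left(-216\right)}{4} = \frac{9}{4} \left(-38880\right) = -87480$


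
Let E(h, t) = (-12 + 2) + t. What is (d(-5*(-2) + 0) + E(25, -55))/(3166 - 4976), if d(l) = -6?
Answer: 71/1810 ≈ 0.039227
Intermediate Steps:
E(h, t) = -10 + t
(d(-5*(-2) + 0) + E(25, -55))/(3166 - 4976) = (-6 + (-10 - 55))/(3166 - 4976) = (-6 - 65)/(-1810) = -71*(-1/1810) = 71/1810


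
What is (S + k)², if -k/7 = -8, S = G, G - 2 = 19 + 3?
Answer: 6400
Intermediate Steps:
G = 24 (G = 2 + (19 + 3) = 2 + 22 = 24)
S = 24
k = 56 (k = -7*(-8) = 56)
(S + k)² = (24 + 56)² = 80² = 6400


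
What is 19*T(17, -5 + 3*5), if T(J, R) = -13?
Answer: -247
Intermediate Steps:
19*T(17, -5 + 3*5) = 19*(-13) = -247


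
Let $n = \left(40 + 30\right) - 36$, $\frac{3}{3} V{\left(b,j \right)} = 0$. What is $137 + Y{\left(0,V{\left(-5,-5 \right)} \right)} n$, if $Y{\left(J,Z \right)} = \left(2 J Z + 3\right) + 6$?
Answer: $443$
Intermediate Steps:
$V{\left(b,j \right)} = 0$
$Y{\left(J,Z \right)} = 9 + 2 J Z$ ($Y{\left(J,Z \right)} = \left(2 J Z + 3\right) + 6 = \left(3 + 2 J Z\right) + 6 = 9 + 2 J Z$)
$n = 34$ ($n = 70 - 36 = 34$)
$137 + Y{\left(0,V{\left(-5,-5 \right)} \right)} n = 137 + \left(9 + 2 \cdot 0 \cdot 0\right) 34 = 137 + \left(9 + 0\right) 34 = 137 + 9 \cdot 34 = 137 + 306 = 443$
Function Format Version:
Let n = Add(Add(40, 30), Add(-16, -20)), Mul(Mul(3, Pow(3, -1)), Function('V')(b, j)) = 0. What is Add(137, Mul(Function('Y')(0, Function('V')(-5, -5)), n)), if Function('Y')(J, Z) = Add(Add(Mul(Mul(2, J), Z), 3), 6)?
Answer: 443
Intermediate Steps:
Function('V')(b, j) = 0
Function('Y')(J, Z) = Add(9, Mul(2, J, Z)) (Function('Y')(J, Z) = Add(Add(Mul(2, J, Z), 3), 6) = Add(Add(3, Mul(2, J, Z)), 6) = Add(9, Mul(2, J, Z)))
n = 34 (n = Add(70, -36) = 34)
Add(137, Mul(Function('Y')(0, Function('V')(-5, -5)), n)) = Add(137, Mul(Add(9, Mul(2, 0, 0)), 34)) = Add(137, Mul(Add(9, 0), 34)) = Add(137, Mul(9, 34)) = Add(137, 306) = 443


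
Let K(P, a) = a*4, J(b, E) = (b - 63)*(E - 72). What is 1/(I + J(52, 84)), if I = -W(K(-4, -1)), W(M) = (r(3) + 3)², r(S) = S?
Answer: -1/168 ≈ -0.0059524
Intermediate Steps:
J(b, E) = (-72 + E)*(-63 + b) (J(b, E) = (-63 + b)*(-72 + E) = (-72 + E)*(-63 + b))
K(P, a) = 4*a
W(M) = 36 (W(M) = (3 + 3)² = 6² = 36)
I = -36 (I = -1*36 = -36)
1/(I + J(52, 84)) = 1/(-36 + (4536 - 72*52 - 63*84 + 84*52)) = 1/(-36 + (4536 - 3744 - 5292 + 4368)) = 1/(-36 - 132) = 1/(-168) = -1/168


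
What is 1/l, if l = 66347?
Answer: 1/66347 ≈ 1.5072e-5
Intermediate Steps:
1/l = 1/66347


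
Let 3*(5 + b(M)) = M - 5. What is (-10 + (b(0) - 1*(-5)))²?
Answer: 1225/9 ≈ 136.11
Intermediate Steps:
b(M) = -20/3 + M/3 (b(M) = -5 + (M - 5)/3 = -5 + (-5 + M)/3 = -5 + (-5/3 + M/3) = -20/3 + M/3)
(-10 + (b(0) - 1*(-5)))² = (-10 + ((-20/3 + (⅓)*0) - 1*(-5)))² = (-10 + ((-20/3 + 0) + 5))² = (-10 + (-20/3 + 5))² = (-10 - 5/3)² = (-35/3)² = 1225/9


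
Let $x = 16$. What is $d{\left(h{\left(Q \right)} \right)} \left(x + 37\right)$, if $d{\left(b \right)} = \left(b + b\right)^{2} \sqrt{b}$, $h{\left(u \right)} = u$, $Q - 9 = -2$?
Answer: $10388 \sqrt{7} \approx 27484.0$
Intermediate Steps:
$Q = 7$ ($Q = 9 - 2 = 7$)
$d{\left(b \right)} = 4 b^{\frac{5}{2}}$ ($d{\left(b \right)} = \left(2 b\right)^{2} \sqrt{b} = 4 b^{2} \sqrt{b} = 4 b^{\frac{5}{2}}$)
$d{\left(h{\left(Q \right)} \right)} \left(x + 37\right) = 4 \cdot 7^{\frac{5}{2}} \left(16 + 37\right) = 4 \cdot 49 \sqrt{7} \cdot 53 = 196 \sqrt{7} \cdot 53 = 10388 \sqrt{7}$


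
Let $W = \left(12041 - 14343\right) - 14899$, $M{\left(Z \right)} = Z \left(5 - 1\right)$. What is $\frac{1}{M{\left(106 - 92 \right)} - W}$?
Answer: $\frac{1}{17257} \approx 5.7947 \cdot 10^{-5}$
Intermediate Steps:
$M{\left(Z \right)} = 4 Z$ ($M{\left(Z \right)} = Z 4 = 4 Z$)
$W = -17201$ ($W = -2302 - 14899 = -17201$)
$\frac{1}{M{\left(106 - 92 \right)} - W} = \frac{1}{4 \left(106 - 92\right) - -17201} = \frac{1}{4 \cdot 14 + 17201} = \frac{1}{56 + 17201} = \frac{1}{17257}$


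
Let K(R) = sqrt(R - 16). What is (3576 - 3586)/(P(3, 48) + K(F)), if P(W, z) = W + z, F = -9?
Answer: -255/1313 + 25*I/1313 ≈ -0.19421 + 0.01904*I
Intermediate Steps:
K(R) = sqrt(-16 + R)
(3576 - 3586)/(P(3, 48) + K(F)) = (3576 - 3586)/((3 + 48) + sqrt(-16 - 9)) = -10/(51 + sqrt(-25)) = -10*(51 - 5*I)/2626 = -5*(51 - 5*I)/1313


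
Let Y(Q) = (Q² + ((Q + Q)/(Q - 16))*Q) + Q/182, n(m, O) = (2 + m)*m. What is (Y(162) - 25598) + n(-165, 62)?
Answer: 185348980/6643 ≈ 27901.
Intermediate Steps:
n(m, O) = m*(2 + m)
Y(Q) = Q² + Q/182 + 2*Q²/(-16 + Q) (Y(Q) = (Q² + ((2*Q)/(-16 + Q))*Q) + Q*(1/182) = (Q² + (2*Q/(-16 + Q))*Q) + Q/182 = (Q² + 2*Q²/(-16 + Q)) + Q/182 = Q² + Q/182 + 2*Q²/(-16 + Q))
(Y(162) - 25598) + n(-165, 62) = ((1/182)*162*(-16 - 2547*162 + 182*162²)/(-16 + 162) - 25598) - 165*(2 - 165) = ((1/182)*162*(-16 - 412614 + 182*26244)/146 - 25598) - 165*(-163) = ((1/182)*162*(1/146)*(-16 - 412614 + 4776408) - 25598) + 26895 = ((1/182)*162*(1/146)*4363778 - 25598) + 26895 = (176733009/6643 - 25598) + 26895 = 6685495/6643 + 26895 = 185348980/6643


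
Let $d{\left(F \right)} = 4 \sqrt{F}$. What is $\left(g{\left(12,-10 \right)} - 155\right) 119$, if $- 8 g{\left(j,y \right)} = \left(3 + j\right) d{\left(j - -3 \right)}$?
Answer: $-18445 - \frac{1785 \sqrt{15}}{2} \approx -21902.0$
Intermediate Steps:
$g{\left(j,y \right)} = - \frac{\left(3 + j\right)^{\frac{3}{2}}}{2}$ ($g{\left(j,y \right)} = - \frac{\left(3 + j\right) 4 \sqrt{j - -3}}{8} = - \frac{\left(3 + j\right) 4 \sqrt{j + 3}}{8} = - \frac{\left(3 + j\right) 4 \sqrt{3 + j}}{8} = - \frac{4 \left(3 + j\right)^{\frac{3}{2}}}{8} = - \frac{\left(3 + j\right)^{\frac{3}{2}}}{2}$)
$\left(g{\left(12,-10 \right)} - 155\right) 119 = \left(- \frac{\left(3 + 12\right)^{\frac{3}{2}}}{2} - 155\right) 119 = \left(- \frac{15^{\frac{3}{2}}}{2} - 155\right) 119 = \left(- \frac{15 \sqrt{15}}{2} - 155\right) 119 = \left(-155 - \frac{15 \sqrt{15}}{2}\right) 119 = -18445 - \frac{1785 \sqrt{15}}{2}$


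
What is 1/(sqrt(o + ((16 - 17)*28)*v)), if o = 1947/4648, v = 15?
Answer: -2*I*sqrt(2266147506)/1950213 ≈ -0.048819*I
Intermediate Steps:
o = 1947/4648 (o = 1947*(1/4648) = 1947/4648 ≈ 0.41889)
1/(sqrt(o + ((16 - 17)*28)*v)) = 1/(sqrt(1947/4648 + ((16 - 17)*28)*15)) = 1/(sqrt(1947/4648 - 1*28*15)) = 1/(sqrt(1947/4648 - 28*15)) = 1/(sqrt(1947/4648 - 420)) = 1/(sqrt(-1950213/4648)) = 1/(I*sqrt(2266147506)/2324) = -2*I*sqrt(2266147506)/1950213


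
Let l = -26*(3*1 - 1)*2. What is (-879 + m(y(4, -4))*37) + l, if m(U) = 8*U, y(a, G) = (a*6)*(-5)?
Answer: -36503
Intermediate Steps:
y(a, G) = -30*a (y(a, G) = (6*a)*(-5) = -30*a)
l = -104 (l = -26*(3 - 1)*2 = -26*2*2 = -52*2 = -104)
(-879 + m(y(4, -4))*37) + l = (-879 + (8*(-30*4))*37) - 104 = (-879 + (8*(-120))*37) - 104 = (-879 - 960*37) - 104 = (-879 - 35520) - 104 = -36399 - 104 = -36503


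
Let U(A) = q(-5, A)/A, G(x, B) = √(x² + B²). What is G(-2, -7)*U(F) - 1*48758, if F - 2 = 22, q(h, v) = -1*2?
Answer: -48758 - √53/12 ≈ -48759.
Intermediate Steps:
q(h, v) = -2
G(x, B) = √(B² + x²)
F = 24 (F = 2 + 22 = 24)
U(A) = -2/A
G(-2, -7)*U(F) - 1*48758 = √((-7)² + (-2)²)*(-2/24) - 1*48758 = √(49 + 4)*(-2*1/24) - 48758 = √53*(-1/12) - 48758 = -√53/12 - 48758 = -48758 - √53/12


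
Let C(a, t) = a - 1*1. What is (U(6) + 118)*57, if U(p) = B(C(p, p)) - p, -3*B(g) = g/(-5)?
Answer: 6403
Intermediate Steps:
C(a, t) = -1 + a (C(a, t) = a - 1 = -1 + a)
B(g) = g/15 (B(g) = -g/(3*(-5)) = -g*(-1)/(3*5) = -(-1)*g/15 = g/15)
U(p) = -1/15 - 14*p/15 (U(p) = (-1 + p)/15 - p = (-1/15 + p/15) - p = -1/15 - 14*p/15)
(U(6) + 118)*57 = ((-1/15 - 14/15*6) + 118)*57 = ((-1/15 - 28/5) + 118)*57 = (-17/3 + 118)*57 = (337/3)*57 = 6403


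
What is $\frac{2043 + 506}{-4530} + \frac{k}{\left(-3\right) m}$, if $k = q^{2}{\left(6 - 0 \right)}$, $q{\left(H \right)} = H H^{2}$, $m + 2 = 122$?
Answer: $- \frac{589637}{4530} \approx -130.16$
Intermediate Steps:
$m = 120$ ($m = -2 + 122 = 120$)
$q{\left(H \right)} = H^{3}$
$k = 46656$ ($k = \left(\left(6 - 0\right)^{3}\right)^{2} = \left(\left(6 + 0\right)^{3}\right)^{2} = \left(6^{3}\right)^{2} = 216^{2} = 46656$)
$\frac{2043 + 506}{-4530} + \frac{k}{\left(-3\right) m} = \frac{2043 + 506}{-4530} + \frac{46656}{\left(-3\right) 120} = 2549 \left(- \frac{1}{4530}\right) + \frac{46656}{-360} = - \frac{2549}{4530} + 46656 \left(- \frac{1}{360}\right) = - \frac{2549}{4530} - \frac{648}{5} = - \frac{589637}{4530}$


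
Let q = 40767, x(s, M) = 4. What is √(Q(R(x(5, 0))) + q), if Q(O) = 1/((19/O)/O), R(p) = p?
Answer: √14717191/19 ≈ 201.91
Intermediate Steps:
Q(O) = O²/19 (Q(O) = 1/(19/O²) = O²/19)
√(Q(R(x(5, 0))) + q) = √((1/19)*4² + 40767) = √((1/19)*16 + 40767) = √(16/19 + 40767) = √(774589/19) = √14717191/19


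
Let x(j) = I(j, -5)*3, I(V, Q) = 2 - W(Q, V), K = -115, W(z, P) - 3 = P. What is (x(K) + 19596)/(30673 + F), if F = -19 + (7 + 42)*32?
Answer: 9969/16111 ≈ 0.61877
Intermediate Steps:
W(z, P) = 3 + P
I(V, Q) = -1 - V (I(V, Q) = 2 - (3 + V) = 2 + (-3 - V) = -1 - V)
F = 1549 (F = -19 + 49*32 = -19 + 1568 = 1549)
x(j) = -3 - 3*j (x(j) = (-1 - j)*3 = -3 - 3*j)
(x(K) + 19596)/(30673 + F) = ((-3 - 3*(-115)) + 19596)/(30673 + 1549) = ((-3 + 345) + 19596)/32222 = (342 + 19596)*(1/32222) = 19938*(1/32222) = 9969/16111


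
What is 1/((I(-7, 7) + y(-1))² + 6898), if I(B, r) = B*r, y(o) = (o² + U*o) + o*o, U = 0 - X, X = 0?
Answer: 1/9107 ≈ 0.00010981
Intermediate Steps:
U = 0 (U = 0 - 1*0 = 0 + 0 = 0)
y(o) = 2*o² (y(o) = (o² + 0*o) + o*o = (o² + 0) + o² = o² + o² = 2*o²)
1/((I(-7, 7) + y(-1))² + 6898) = 1/((-7*7 + 2*(-1)²)² + 6898) = 1/((-49 + 2*1)² + 6898) = 1/((-49 + 2)² + 6898) = 1/((-47)² + 6898) = 1/(2209 + 6898) = 1/9107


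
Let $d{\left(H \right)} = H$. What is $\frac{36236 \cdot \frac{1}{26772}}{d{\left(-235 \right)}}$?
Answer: $- \frac{9059}{1572855} \approx -0.0057596$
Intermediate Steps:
$\frac{36236 \cdot \frac{1}{26772}}{d{\left(-235 \right)}} = \frac{36236 \cdot \frac{1}{26772}}{-235} = 36236 \cdot \frac{1}{26772} \left(- \frac{1}{235}\right) = \frac{9059}{6693} \left(- \frac{1}{235}\right) = - \frac{9059}{1572855}$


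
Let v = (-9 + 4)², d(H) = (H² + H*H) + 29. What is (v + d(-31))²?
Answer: 3904576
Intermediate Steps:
d(H) = 29 + 2*H² (d(H) = (H² + H²) + 29 = 2*H² + 29 = 29 + 2*H²)
v = 25 (v = (-5)² = 25)
(v + d(-31))² = (25 + (29 + 2*(-31)²))² = (25 + (29 + 2*961))² = (25 + (29 + 1922))² = (25 + 1951)² = 1976² = 3904576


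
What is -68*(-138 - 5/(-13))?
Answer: 121652/13 ≈ 9357.8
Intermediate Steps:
-68*(-138 - 5/(-13)) = -68*(-138 - 5*(-1/13)) = -68*(-138 + 5/13) = -68*(-1789/13) = 121652/13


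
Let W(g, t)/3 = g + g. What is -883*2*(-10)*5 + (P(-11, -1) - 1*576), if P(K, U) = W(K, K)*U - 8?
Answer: 87782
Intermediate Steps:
W(g, t) = 6*g (W(g, t) = 3*(g + g) = 3*(2*g) = 6*g)
P(K, U) = -8 + 6*K*U (P(K, U) = (6*K)*U - 8 = 6*K*U - 8 = -8 + 6*K*U)
-883*2*(-10)*5 + (P(-11, -1) - 1*576) = -883*2*(-10)*5 + ((-8 + 6*(-11)*(-1)) - 1*576) = -(-17660)*5 + ((-8 + 66) - 576) = -883*(-100) + (58 - 576) = 88300 - 518 = 87782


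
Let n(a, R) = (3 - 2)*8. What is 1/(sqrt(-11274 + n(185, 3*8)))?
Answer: -I*sqrt(11266)/11266 ≈ -0.0094214*I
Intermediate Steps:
n(a, R) = 8 (n(a, R) = 1*8 = 8)
1/(sqrt(-11274 + n(185, 3*8))) = 1/(sqrt(-11274 + 8)) = 1/(sqrt(-11266)) = 1/(I*sqrt(11266)) = -I*sqrt(11266)/11266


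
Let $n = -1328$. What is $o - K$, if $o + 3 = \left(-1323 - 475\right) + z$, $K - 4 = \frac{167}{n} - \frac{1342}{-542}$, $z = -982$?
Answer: $- \frac{1003853687}{359888} \approx -2789.4$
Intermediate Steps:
$K = \frac{2285383}{359888}$ ($K = 4 + \left(\frac{167}{-1328} - \frac{1342}{-542}\right) = 4 + \left(167 \left(- \frac{1}{1328}\right) - - \frac{671}{271}\right) = 4 + \left(- \frac{167}{1328} + \frac{671}{271}\right) = 4 + \frac{845831}{359888} = \frac{2285383}{359888} \approx 6.3503$)
$o = -2783$ ($o = -3 - 2780 = -2783$)
$o - K = -2783 - \frac{2285383}{359888} = - \frac{1003853687}{359888}$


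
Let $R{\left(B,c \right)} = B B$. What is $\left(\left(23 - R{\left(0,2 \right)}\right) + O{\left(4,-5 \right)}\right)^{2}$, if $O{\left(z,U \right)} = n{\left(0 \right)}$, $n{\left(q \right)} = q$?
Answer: $529$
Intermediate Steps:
$R{\left(B,c \right)} = B^{2}$
$O{\left(z,U \right)} = 0$
$\left(\left(23 - R{\left(0,2 \right)}\right) + O{\left(4,-5 \right)}\right)^{2} = \left(\left(23 - 0^{2}\right) + 0\right)^{2} = \left(\left(23 - 0\right) + 0\right)^{2} = \left(\left(23 + 0\right) + 0\right)^{2} = \left(23 + 0\right)^{2} = 23^{2} = 529$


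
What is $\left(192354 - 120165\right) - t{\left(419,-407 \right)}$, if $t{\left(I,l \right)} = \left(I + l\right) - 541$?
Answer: $72718$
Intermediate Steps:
$t{\left(I,l \right)} = -541 + I + l$
$\left(192354 - 120165\right) - t{\left(419,-407 \right)} = \left(192354 - 120165\right) - \left(-541 + 419 - 407\right) = 72189 - -529 = 72189 + 529 = 72718$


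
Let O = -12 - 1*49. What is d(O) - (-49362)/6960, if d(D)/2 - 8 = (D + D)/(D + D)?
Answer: 29107/1160 ≈ 25.092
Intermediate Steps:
O = -61 (O = -12 - 49 = -61)
d(D) = 18 (d(D) = 16 + 2*((D + D)/(D + D)) = 16 + 2*((2*D)/((2*D))) = 16 + 2*((2*D)*(1/(2*D))) = 16 + 2*1 = 16 + 2 = 18)
d(O) - (-49362)/6960 = 18 - (-49362)/6960 = 18 - 1*(-8227/1160) = 18 + 8227/1160 = 29107/1160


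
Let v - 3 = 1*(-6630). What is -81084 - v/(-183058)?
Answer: -14843081499/183058 ≈ -81084.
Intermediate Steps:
v = -6627 (v = 3 + 1*(-6630) = 3 - 6630 = -6627)
-81084 - v/(-183058) = -81084 - (-6627)/(-183058) = -81084 - (-6627)*(-1)/183058 = -81084 - 1*6627/183058 = -81084 - 6627/183058 = -14843081499/183058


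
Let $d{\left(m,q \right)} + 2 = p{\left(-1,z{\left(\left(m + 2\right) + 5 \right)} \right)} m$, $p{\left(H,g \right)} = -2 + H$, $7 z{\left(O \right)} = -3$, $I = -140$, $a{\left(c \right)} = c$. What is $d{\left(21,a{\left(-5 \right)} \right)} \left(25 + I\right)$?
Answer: $7475$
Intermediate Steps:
$z{\left(O \right)} = - \frac{3}{7}$ ($z{\left(O \right)} = \frac{1}{7} \left(-3\right) = - \frac{3}{7}$)
$d{\left(m,q \right)} = -2 - 3 m$ ($d{\left(m,q \right)} = -2 + \left(-2 - 1\right) m = -2 - 3 m$)
$d{\left(21,a{\left(-5 \right)} \right)} \left(25 + I\right) = \left(-2 - 63\right) \left(25 - 140\right) = \left(-2 - 63\right) \left(-115\right) = \left(-65\right) \left(-115\right) = 7475$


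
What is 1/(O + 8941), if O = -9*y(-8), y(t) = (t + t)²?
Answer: 1/6637 ≈ 0.00015067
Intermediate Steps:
y(t) = 4*t² (y(t) = (2*t)² = 4*t²)
O = -2304 (O = -36*(-8)² = -36*64 = -9*256 = -2304)
1/(O + 8941) = 1/(-2304 + 8941) = 1/6637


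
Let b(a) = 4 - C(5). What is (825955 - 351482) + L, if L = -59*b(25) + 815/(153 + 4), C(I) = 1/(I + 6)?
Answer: 819025527/1727 ≈ 4.7425e+5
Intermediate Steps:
C(I) = 1/(6 + I)
b(a) = 43/11 (b(a) = 4 - 1/(6 + 5) = 4 - 1/11 = 43/11)
L = -389344/1727 (L = -59*43/11 + 815/(153 + 4) = -2537/11 + 815/157 = -389344/1727 ≈ -225.45)
(825955 - 351482) + L = (825955 - 351482) - 389344/1727 = 474473 - 389344/1727 = 819025527/1727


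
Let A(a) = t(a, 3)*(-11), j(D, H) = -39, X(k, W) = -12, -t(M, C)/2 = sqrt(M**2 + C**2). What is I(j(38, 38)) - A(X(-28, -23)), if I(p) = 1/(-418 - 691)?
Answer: -1/1109 - 66*sqrt(17) ≈ -272.13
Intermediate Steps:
t(M, C) = -2*sqrt(C**2 + M**2) (t(M, C) = -2*sqrt(M**2 + C**2) = -2*sqrt(C**2 + M**2))
I(p) = -1/1109 (I(p) = 1/(-1109) = -1/1109)
A(a) = 22*sqrt(9 + a**2) (A(a) = -2*sqrt(3**2 + a**2)*(-11) = -2*sqrt(9 + a**2)*(-11) = 22*sqrt(9 + a**2))
I(j(38, 38)) - A(X(-28, -23)) = -1/1109 - 22*sqrt(9 + (-12)**2) = -1/1109 - 22*sqrt(9 + 144) = -1/1109 - 22*sqrt(153) = -1/1109 - 22*3*sqrt(17) = -1/1109 - 66*sqrt(17)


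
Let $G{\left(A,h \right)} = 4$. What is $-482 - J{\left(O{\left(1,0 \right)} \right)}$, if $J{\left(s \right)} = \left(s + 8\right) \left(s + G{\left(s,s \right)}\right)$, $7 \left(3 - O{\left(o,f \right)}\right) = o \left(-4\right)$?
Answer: $- \frac{27911}{49} \approx -569.61$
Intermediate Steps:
$O{\left(o,f \right)} = 3 + \frac{4 o}{7}$ ($O{\left(o,f \right)} = 3 - \frac{o \left(-4\right)}{7} = 3 - \frac{\left(-4\right) o}{7} = 3 + \frac{4 o}{7}$)
$J{\left(s \right)} = \left(4 + s\right) \left(8 + s\right)$ ($J{\left(s \right)} = \left(s + 8\right) \left(s + 4\right) = \left(8 + s\right) \left(4 + s\right) = \left(4 + s\right) \left(8 + s\right)$)
$-482 - J{\left(O{\left(1,0 \right)} \right)} = -482 - \left(32 + \left(3 + \frac{4}{7} \cdot 1\right)^{2} + 12 \left(3 + \frac{4}{7} \cdot 1\right)\right) = -482 - \left(32 + \left(3 + \frac{4}{7}\right)^{2} + 12 \left(3 + \frac{4}{7}\right)\right) = -482 - \left(32 + \left(\frac{25}{7}\right)^{2} + 12 \cdot \frac{25}{7}\right) = -482 - \left(32 + \frac{625}{49} + \frac{300}{7}\right) = -482 - \frac{4293}{49} = - \frac{27911}{49}$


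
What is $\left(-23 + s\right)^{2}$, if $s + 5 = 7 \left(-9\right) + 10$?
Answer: $6561$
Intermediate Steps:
$s = -58$ ($s = -5 + \left(7 \left(-9\right) + 10\right) = -5 + \left(-63 + 10\right) = -5 - 53 = -58$)
$\left(-23 + s\right)^{2} = \left(-23 - 58\right)^{2} = \left(-81\right)^{2} = 6561$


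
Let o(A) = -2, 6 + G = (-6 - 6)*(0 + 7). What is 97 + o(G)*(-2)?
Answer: 101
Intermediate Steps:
G = -90 (G = -6 + (-6 - 6)*(0 + 7) = -6 - 12*7 = -6 - 84 = -90)
97 + o(G)*(-2) = 97 - 2*(-2) = 97 + 4 = 101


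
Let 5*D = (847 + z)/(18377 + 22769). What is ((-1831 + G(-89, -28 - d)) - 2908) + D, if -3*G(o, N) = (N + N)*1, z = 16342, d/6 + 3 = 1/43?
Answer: -125587512689/26539170 ≈ -4732.2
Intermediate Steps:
d = -768/43 (d = -18 + 6/43 = -768/43 ≈ -17.860)
G(o, N) = -2*N/3 (G(o, N) = -(N + N)/3 = -2*N/3)
D = 17189/205730 (D = ((847 + 16342)/(18377 + 22769))/5 = (17189/41146)/5 = (17189*(1/41146))/5 = (⅕)*(17189/41146) = 17189/205730 ≈ 0.083551)
((-1831 + G(-89, -28 - d)) - 2908) + D = ((-1831 - 2*(-28 - 1*(-768/43))/3) - 2908) + 17189/205730 = ((-1831 - 2*(-28 + 768/43)/3) - 2908) + 17189/205730 = ((-1831 - ⅔*(-436/43)) - 2908) + 17189/205730 = ((-1831 + 872/129) - 2908) + 17189/205730 = (-235327/129 - 2908) + 17189/205730 = -610459/129 + 17189/205730 = -125587512689/26539170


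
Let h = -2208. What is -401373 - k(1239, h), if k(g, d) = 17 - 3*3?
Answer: -401381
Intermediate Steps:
k(g, d) = 8 (k(g, d) = 17 - 9 = 8)
-401373 - k(1239, h) = -401373 - 1*8 = -401373 - 8 = -401381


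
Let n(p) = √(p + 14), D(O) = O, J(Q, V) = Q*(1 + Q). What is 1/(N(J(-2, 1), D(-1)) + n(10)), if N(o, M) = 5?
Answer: 5 - 2*√6 ≈ 0.10102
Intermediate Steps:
n(p) = √(14 + p)
1/(N(J(-2, 1), D(-1)) + n(10)) = 1/(5 + √(14 + 10)) = 1/(5 + √24) = 1/(5 + 2*√6)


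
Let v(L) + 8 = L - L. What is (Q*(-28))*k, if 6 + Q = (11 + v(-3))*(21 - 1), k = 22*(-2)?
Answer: 66528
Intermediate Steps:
v(L) = -8 (v(L) = -8 + (L - L) = -8 + 0 = -8)
k = -44
Q = 54 (Q = -6 + (11 - 8)*(21 - 1) = -6 + 3*20 = -6 + 60 = 54)
(Q*(-28))*k = (54*(-28))*(-44) = -1512*(-44) = 66528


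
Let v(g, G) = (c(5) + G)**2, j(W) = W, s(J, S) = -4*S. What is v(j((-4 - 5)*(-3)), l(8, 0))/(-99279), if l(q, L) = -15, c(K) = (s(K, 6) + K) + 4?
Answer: -100/11031 ≈ -0.0090654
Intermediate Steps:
c(K) = -20 + K (c(K) = (-4*6 + K) + 4 = (-24 + K) + 4 = -20 + K)
v(g, G) = (-15 + G)**2 (v(g, G) = ((-20 + 5) + G)**2 = (-15 + G)**2)
v(j((-4 - 5)*(-3)), l(8, 0))/(-99279) = (-15 - 15)**2/(-99279) = (-30)**2*(-1/99279) = 900*(-1/99279) = -100/11031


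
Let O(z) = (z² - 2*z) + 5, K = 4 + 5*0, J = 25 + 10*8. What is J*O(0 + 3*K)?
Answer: 13125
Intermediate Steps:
J = 105 (J = 25 + 80 = 105)
K = 4 (K = 4 + 0 = 4)
O(z) = 5 + z² - 2*z
J*O(0 + 3*K) = 105*(5 + (0 + 3*4)² - 2*(0 + 3*4)) = 105*(5 + (0 + 12)² - 2*(0 + 12)) = 105*(5 + 12² - 2*12) = 105*(5 + 144 - 24) = 105*125 = 13125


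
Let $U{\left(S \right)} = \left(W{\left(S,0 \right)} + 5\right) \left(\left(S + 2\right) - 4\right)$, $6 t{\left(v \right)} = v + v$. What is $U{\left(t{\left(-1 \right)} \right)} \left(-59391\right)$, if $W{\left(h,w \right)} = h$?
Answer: $646702$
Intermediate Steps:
$t{\left(v \right)} = \frac{v}{3}$ ($t{\left(v \right)} = \frac{v + v}{6} = \frac{2 v}{6} = \frac{v}{3}$)
$U{\left(S \right)} = \left(-2 + S\right) \left(5 + S\right)$ ($U{\left(S \right)} = \left(S + 5\right) \left(\left(S + 2\right) - 4\right) = \left(5 + S\right) \left(\left(2 + S\right) - 4\right) = \left(5 + S\right) \left(-2 + S\right) = \left(-2 + S\right) \left(5 + S\right)$)
$U{\left(t{\left(-1 \right)} \right)} \left(-59391\right) = \left(-10 + \left(\frac{1}{3} \left(-1\right)\right)^{2} + 3 \cdot \frac{1}{3} \left(-1\right)\right) \left(-59391\right) = \left(-10 + \left(- \frac{1}{3}\right)^{2} + 3 \left(- \frac{1}{3}\right)\right) \left(-59391\right) = \left(-10 + \frac{1}{9} - 1\right) \left(-59391\right) = \left(- \frac{98}{9}\right) \left(-59391\right) = 646702$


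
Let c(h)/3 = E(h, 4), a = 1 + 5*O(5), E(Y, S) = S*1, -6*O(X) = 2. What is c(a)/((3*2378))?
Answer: 2/1189 ≈ 0.0016821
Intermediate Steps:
O(X) = -⅓ (O(X) = -⅙*2 = -⅓)
E(Y, S) = S
a = -⅔ (a = 1 + 5*(-⅓) = 1 - 5/3 = -⅔ ≈ -0.66667)
c(h) = 12 (c(h) = 3*4 = 12)
c(a)/((3*2378)) = 12/((3*2378)) = 12/7134 = 12*(1/7134) = 2/1189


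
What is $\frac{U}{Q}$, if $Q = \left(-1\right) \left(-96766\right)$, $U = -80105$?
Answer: $- \frac{80105}{96766} \approx -0.82782$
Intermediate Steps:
$Q = 96766$
$\frac{U}{Q} = - \frac{80105}{96766}$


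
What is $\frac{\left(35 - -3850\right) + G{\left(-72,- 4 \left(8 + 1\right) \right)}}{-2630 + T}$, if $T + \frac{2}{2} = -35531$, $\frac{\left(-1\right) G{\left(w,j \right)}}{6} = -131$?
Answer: $- \frac{4671}{38162} \approx -0.1224$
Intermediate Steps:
$G{\left(w,j \right)} = 786$ ($G{\left(w,j \right)} = \left(-6\right) \left(-131\right) = 786$)
$T = -35532$ ($T = -1 - 35531 = -35532$)
$\frac{\left(35 - -3850\right) + G{\left(-72,- 4 \left(8 + 1\right) \right)}}{-2630 + T} = \frac{\left(35 - -3850\right) + 786}{-2630 - 35532} = \frac{\left(35 + 3850\right) + 786}{-38162} = \left(3885 + 786\right) \left(- \frac{1}{38162}\right) = 4671 \left(- \frac{1}{38162}\right) = - \frac{4671}{38162}$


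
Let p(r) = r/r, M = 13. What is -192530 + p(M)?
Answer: -192529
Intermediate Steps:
p(r) = 1
-192530 + p(M) = -192530 + 1 = -192529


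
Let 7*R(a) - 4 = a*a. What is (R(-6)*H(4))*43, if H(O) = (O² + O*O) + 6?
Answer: 65360/7 ≈ 9337.1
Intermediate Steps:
R(a) = 4/7 + a²/7 (R(a) = 4/7 + (a*a)/7 = 4/7 + a²/7)
H(O) = 6 + 2*O² (H(O) = (O² + O²) + 6 = 2*O² + 6 = 6 + 2*O²)
(R(-6)*H(4))*43 = ((4/7 + (⅐)*(-6)²)*(6 + 2*4²))*43 = ((4/7 + (⅐)*36)*(6 + 2*16))*43 = ((4/7 + 36/7)*(6 + 32))*43 = ((40/7)*38)*43 = (1520/7)*43 = 65360/7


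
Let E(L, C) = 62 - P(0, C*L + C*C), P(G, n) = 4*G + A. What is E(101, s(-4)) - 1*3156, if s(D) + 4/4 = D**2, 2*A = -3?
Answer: -6185/2 ≈ -3092.5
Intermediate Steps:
A = -3/2 (A = (1/2)*(-3) = -3/2 ≈ -1.5000)
P(G, n) = -3/2 + 4*G (P(G, n) = 4*G - 3/2 = -3/2 + 4*G)
s(D) = -1 + D**2
E(L, C) = 127/2 (E(L, C) = 62 - (-3/2 + 4*0) = 62 - (-3/2 + 0) = 62 - 1*(-3/2) = 62 + 3/2 = 127/2)
E(101, s(-4)) - 1*3156 = 127/2 - 1*3156 = 127/2 - 3156 = -6185/2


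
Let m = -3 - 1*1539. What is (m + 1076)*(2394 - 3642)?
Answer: 581568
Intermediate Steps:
m = -1542 (m = -3 - 1539 = -1542)
(m + 1076)*(2394 - 3642) = (-1542 + 1076)*(2394 - 3642) = -466*(-1248) = 581568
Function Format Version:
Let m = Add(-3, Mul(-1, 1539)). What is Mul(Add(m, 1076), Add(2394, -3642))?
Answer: 581568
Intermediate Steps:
m = -1542 (m = Add(-3, -1539) = -1542)
Mul(Add(m, 1076), Add(2394, -3642)) = Mul(Add(-1542, 1076), Add(2394, -3642)) = Mul(-466, -1248) = 581568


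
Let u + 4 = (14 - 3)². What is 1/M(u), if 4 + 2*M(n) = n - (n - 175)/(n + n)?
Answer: 117/6625 ≈ 0.017660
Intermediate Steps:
u = 117 (u = -4 + (14 - 3)² = -4 + 11² = -4 + 121 = 117)
M(n) = -2 + n/2 - (-175 + n)/(4*n) (M(n) = -2 + (n - (n - 175)/(n + n))/2 = -2 + (n - (-175 + n)/(2*n))/2 = -2 + (n/2 - (-175 + n)/(4*n)) = -2 + n/2 - (-175 + n)/(4*n))
1/M(u) = 1/((¼)*(175 + 117*(-9 + 2*117))/117) = 1/((¼)*(1/117)*(175 + 117*(-9 + 234))) = 1/((¼)*(1/117)*(175 + 117*225)) = 1/((¼)*(1/117)*(175 + 26325)) = 1/((¼)*(1/117)*26500) = 1/(6625/117) = 117/6625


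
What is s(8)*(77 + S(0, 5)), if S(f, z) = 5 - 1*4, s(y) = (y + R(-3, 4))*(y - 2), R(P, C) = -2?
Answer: 2808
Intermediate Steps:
s(y) = (-2 + y)**2 (s(y) = (y - 2)*(y - 2) = (-2 + y)*(-2 + y) = (-2 + y)**2)
S(f, z) = 1 (S(f, z) = 5 - 4 = 1)
s(8)*(77 + S(0, 5)) = (4 + 8**2 - 4*8)*(77 + 1) = (4 + 64 - 32)*78 = 36*78 = 2808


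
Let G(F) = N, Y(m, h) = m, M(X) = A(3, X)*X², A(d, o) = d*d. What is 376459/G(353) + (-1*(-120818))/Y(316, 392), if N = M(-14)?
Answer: 83020999/139356 ≈ 595.75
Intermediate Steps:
A(d, o) = d²
M(X) = 9*X² (M(X) = 3²*X² = 9*X²)
N = 1764 (N = 9*(-14)² = 9*196 = 1764)
G(F) = 1764
376459/G(353) + (-1*(-120818))/Y(316, 392) = 376459/1764 - 1*(-120818)/316 = 376459*(1/1764) + 120818*(1/316) = 376459/1764 + 60409/158 = 83020999/139356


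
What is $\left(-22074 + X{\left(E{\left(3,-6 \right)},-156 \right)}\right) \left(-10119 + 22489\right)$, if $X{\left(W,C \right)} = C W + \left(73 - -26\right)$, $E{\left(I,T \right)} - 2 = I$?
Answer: $-281479350$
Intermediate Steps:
$E{\left(I,T \right)} = 2 + I$
$X{\left(W,C \right)} = 99 + C W$ ($X{\left(W,C \right)} = C W + \left(73 + 26\right) = C W + 99 = 99 + C W$)
$\left(-22074 + X{\left(E{\left(3,-6 \right)},-156 \right)}\right) \left(-10119 + 22489\right) = \left(-22074 + \left(99 - 156 \left(2 + 3\right)\right)\right) \left(-10119 + 22489\right) = \left(-22074 + \left(99 - 780\right)\right) 12370 = \left(-22074 - 681\right) 12370 = \left(-22755\right) 12370 = -281479350$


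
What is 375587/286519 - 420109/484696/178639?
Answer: 32520308662122157/24808422031722136 ≈ 1.3109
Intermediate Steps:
375587/286519 - 420109/484696/178639 = 375587*(1/286519) - 420109*1/484696*(1/178639) = 375587/286519 - 420109/484696*1/178639 = 375587/286519 - 420109/86585608744 = 32520308662122157/24808422031722136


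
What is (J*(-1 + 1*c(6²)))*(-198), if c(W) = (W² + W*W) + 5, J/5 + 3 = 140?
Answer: -352095480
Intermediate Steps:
J = 685 (J = -15 + 5*140 = -15 + 700 = 685)
c(W) = 5 + 2*W² (c(W) = (W² + W²) + 5 = 2*W² + 5 = 5 + 2*W²)
(J*(-1 + 1*c(6²)))*(-198) = (685*(-1 + 1*(5 + 2*(6²)²)))*(-198) = (685*(-1 + 1*(5 + 2*36²)))*(-198) = (685*(-1 + 1*(5 + 2*1296)))*(-198) = (685*(-1 + 1*(5 + 2592)))*(-198) = (685*(-1 + 1*2597))*(-198) = (685*(-1 + 2597))*(-198) = (685*2596)*(-198) = 1778260*(-198) = -352095480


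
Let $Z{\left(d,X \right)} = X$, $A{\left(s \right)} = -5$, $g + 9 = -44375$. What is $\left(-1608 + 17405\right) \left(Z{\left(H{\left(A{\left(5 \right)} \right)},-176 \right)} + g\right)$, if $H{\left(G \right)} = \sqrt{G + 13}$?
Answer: $-703914320$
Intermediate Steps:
$g = -44384$ ($g = -9 - 44375 = -44384$)
$H{\left(G \right)} = \sqrt{13 + G}$
$\left(-1608 + 17405\right) \left(Z{\left(H{\left(A{\left(5 \right)} \right)},-176 \right)} + g\right) = \left(-1608 + 17405\right) \left(-176 - 44384\right) = 15797 \left(-44560\right) = -703914320$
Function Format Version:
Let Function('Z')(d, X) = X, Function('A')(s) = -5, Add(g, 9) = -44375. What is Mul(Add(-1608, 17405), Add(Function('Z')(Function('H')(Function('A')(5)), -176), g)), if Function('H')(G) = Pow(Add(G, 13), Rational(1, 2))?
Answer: -703914320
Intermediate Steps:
g = -44384 (g = Add(-9, -44375) = -44384)
Function('H')(G) = Pow(Add(13, G), Rational(1, 2))
Mul(Add(-1608, 17405), Add(Function('Z')(Function('H')(Function('A')(5)), -176), g)) = Mul(Add(-1608, 17405), Add(-176, -44384)) = Mul(15797, -44560) = -703914320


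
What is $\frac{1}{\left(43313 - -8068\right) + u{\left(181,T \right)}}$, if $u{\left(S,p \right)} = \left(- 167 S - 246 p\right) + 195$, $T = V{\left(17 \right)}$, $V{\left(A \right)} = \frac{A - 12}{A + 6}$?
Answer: $\frac{23}{489797} \approx 4.6958 \cdot 10^{-5}$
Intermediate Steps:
$V{\left(A \right)} = \frac{-12 + A}{6 + A}$
$T = \frac{5}{23}$ ($T = \frac{-12 + 17}{6 + 17} = \frac{1}{23} \cdot 5 = \frac{5}{23} \approx 0.21739$)
$u{\left(S,p \right)} = 195 - 246 p - 167 S$ ($u{\left(S,p \right)} = \left(- 246 p - 167 S\right) + 195 = 195 - 246 p - 167 S$)
$\frac{1}{\left(43313 - -8068\right) + u{\left(181,T \right)}} = \frac{1}{\left(43313 - -8068\right) - \frac{691966}{23}} = \frac{1}{\left(43313 + 8068\right) - \frac{691966}{23}} = \frac{1}{51381 - \frac{691966}{23}} = \frac{1}{\frac{489797}{23}} = \frac{23}{489797}$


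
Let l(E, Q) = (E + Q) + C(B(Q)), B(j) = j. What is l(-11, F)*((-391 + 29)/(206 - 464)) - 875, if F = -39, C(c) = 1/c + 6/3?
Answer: -4741138/5031 ≈ -942.38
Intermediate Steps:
C(c) = 2 + 1/c (C(c) = 1/c + 6*(1/3) = 1/c + 2 = 2 + 1/c)
l(E, Q) = 2 + E + Q + 1/Q (l(E, Q) = (E + Q) + (2 + 1/Q) = 2 + E + Q + 1/Q)
l(-11, F)*((-391 + 29)/(206 - 464)) - 875 = (2 - 11 - 39 + 1/(-39))*((-391 + 29)/(206 - 464)) - 875 = (2 - 11 - 39 - 1/39)*(-362/(-258)) - 875 = -(-678026)*(-1)/(39*258) - 875 = -1873/39*181/129 - 875 = -339013/5031 - 875 = -4741138/5031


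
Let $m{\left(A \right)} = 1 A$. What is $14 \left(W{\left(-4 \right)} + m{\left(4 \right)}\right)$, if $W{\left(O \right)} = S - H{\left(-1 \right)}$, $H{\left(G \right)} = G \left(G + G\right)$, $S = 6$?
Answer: $112$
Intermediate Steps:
$H{\left(G \right)} = 2 G^{2}$ ($H{\left(G \right)} = G 2 G = 2 G^{2}$)
$m{\left(A \right)} = A$
$W{\left(O \right)} = 4$ ($W{\left(O \right)} = 6 - 2 \left(-1\right)^{2} = 6 - 2 \cdot 1 = 6 - 2 = 4$)
$14 \left(W{\left(-4 \right)} + m{\left(4 \right)}\right) = 14 \left(4 + 4\right) = 14 \cdot 8 = 112$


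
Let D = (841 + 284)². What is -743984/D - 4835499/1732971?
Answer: -2469743706113/731097140625 ≈ -3.3781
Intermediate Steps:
D = 1265625 (D = 1125² = 1265625)
-743984/D - 4835499/1732971 = -743984/1265625 - 4835499/1732971 = -743984*1/1265625 - 4835499*1/1732971 = -743984/1265625 - 1611833/577657 = -2469743706113/731097140625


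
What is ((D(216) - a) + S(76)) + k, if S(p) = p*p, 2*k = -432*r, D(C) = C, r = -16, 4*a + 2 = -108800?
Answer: 73297/2 ≈ 36649.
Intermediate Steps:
a = -54401/2 (a = -½ + (¼)*(-108800) = -½ - 27200 = -54401/2 ≈ -27201.)
k = 3456 (k = (-432*(-16))/2 = (½)*6912 = 3456)
S(p) = p²
((D(216) - a) + S(76)) + k = ((216 - 1*(-54401/2)) + 76²) + 3456 = ((216 + 54401/2) + 5776) + 3456 = (54833/2 + 5776) + 3456 = 66385/2 + 3456 = 73297/2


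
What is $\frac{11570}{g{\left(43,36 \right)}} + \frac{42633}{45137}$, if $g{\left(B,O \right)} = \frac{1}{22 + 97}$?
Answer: $\frac{62146018343}{45137} \approx 1.3768 \cdot 10^{6}$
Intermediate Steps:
$g{\left(B,O \right)} = \frac{1}{119}$
$\frac{11570}{g{\left(43,36 \right)}} + \frac{42633}{45137} = 11570 \frac{1}{\frac{1}{119}} + \frac{42633}{45137} = 11570 \cdot 119 + 42633 \cdot \frac{1}{45137} = 1376830 + \frac{42633}{45137} = \frac{62146018343}{45137}$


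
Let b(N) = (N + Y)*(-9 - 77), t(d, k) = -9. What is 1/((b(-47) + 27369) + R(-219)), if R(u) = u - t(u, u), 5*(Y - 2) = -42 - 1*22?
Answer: 5/160649 ≈ 3.1124e-5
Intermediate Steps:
Y = -54/5 (Y = 2 + (-42 - 1*22)/5 = 2 + (-42 - 22)/5 = 2 + (1/5)*(-64) = 2 - 64/5 = -54/5 ≈ -10.800)
b(N) = 4644/5 - 86*N (b(N) = (N - 54/5)*(-9 - 77) = (-54/5 + N)*(-86) = 4644/5 - 86*N)
R(u) = 9 + u (R(u) = u - 1*(-9) = u + 9 = 9 + u)
1/((b(-47) + 27369) + R(-219)) = 1/(((4644/5 - 86*(-47)) + 27369) + (9 - 219)) = 1/(((4644/5 + 4042) + 27369) - 210) = 1/((24854/5 + 27369) - 210) = 1/(161699/5 - 210) = 1/(160649/5) = 5/160649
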